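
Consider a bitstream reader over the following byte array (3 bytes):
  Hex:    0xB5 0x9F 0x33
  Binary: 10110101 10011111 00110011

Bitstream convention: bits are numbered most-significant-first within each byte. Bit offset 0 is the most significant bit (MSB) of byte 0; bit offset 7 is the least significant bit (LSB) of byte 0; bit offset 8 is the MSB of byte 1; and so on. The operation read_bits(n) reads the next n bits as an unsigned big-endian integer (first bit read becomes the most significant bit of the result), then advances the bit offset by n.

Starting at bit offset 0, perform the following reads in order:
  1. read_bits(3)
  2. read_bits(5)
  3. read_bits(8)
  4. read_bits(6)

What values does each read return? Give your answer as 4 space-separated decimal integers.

Read 1: bits[0:3] width=3 -> value=5 (bin 101); offset now 3 = byte 0 bit 3; 21 bits remain
Read 2: bits[3:8] width=5 -> value=21 (bin 10101); offset now 8 = byte 1 bit 0; 16 bits remain
Read 3: bits[8:16] width=8 -> value=159 (bin 10011111); offset now 16 = byte 2 bit 0; 8 bits remain
Read 4: bits[16:22] width=6 -> value=12 (bin 001100); offset now 22 = byte 2 bit 6; 2 bits remain

Answer: 5 21 159 12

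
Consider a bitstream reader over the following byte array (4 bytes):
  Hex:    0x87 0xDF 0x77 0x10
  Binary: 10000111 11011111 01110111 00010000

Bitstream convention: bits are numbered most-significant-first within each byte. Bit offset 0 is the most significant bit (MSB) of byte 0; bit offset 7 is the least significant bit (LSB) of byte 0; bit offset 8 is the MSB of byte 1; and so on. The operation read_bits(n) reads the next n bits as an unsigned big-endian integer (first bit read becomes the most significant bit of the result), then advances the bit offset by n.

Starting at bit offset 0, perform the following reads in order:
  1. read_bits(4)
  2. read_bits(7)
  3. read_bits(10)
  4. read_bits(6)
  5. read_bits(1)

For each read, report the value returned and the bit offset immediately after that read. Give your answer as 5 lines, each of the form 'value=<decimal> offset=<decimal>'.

Read 1: bits[0:4] width=4 -> value=8 (bin 1000); offset now 4 = byte 0 bit 4; 28 bits remain
Read 2: bits[4:11] width=7 -> value=62 (bin 0111110); offset now 11 = byte 1 bit 3; 21 bits remain
Read 3: bits[11:21] width=10 -> value=1006 (bin 1111101110); offset now 21 = byte 2 bit 5; 11 bits remain
Read 4: bits[21:27] width=6 -> value=56 (bin 111000); offset now 27 = byte 3 bit 3; 5 bits remain
Read 5: bits[27:28] width=1 -> value=1 (bin 1); offset now 28 = byte 3 bit 4; 4 bits remain

Answer: value=8 offset=4
value=62 offset=11
value=1006 offset=21
value=56 offset=27
value=1 offset=28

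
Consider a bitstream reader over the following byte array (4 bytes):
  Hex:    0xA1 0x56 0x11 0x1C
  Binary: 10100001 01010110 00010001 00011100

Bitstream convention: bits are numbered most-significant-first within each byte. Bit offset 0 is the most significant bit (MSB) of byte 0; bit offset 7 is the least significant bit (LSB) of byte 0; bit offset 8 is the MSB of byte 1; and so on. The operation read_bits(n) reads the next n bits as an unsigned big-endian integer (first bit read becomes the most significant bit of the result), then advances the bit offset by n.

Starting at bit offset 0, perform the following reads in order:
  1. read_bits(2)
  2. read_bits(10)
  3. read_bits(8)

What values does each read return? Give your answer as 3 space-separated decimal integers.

Read 1: bits[0:2] width=2 -> value=2 (bin 10); offset now 2 = byte 0 bit 2; 30 bits remain
Read 2: bits[2:12] width=10 -> value=533 (bin 1000010101); offset now 12 = byte 1 bit 4; 20 bits remain
Read 3: bits[12:20] width=8 -> value=97 (bin 01100001); offset now 20 = byte 2 bit 4; 12 bits remain

Answer: 2 533 97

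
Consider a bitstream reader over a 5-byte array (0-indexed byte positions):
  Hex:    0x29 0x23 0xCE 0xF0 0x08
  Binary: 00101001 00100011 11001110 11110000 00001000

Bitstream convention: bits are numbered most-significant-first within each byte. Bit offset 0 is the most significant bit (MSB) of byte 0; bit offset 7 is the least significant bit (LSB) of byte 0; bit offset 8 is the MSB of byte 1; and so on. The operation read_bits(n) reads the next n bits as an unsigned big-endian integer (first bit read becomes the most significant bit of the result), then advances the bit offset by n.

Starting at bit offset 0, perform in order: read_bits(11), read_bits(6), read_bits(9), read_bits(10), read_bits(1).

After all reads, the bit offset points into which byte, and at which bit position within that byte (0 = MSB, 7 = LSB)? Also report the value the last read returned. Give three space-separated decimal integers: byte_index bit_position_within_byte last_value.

Answer: 4 5 1

Derivation:
Read 1: bits[0:11] width=11 -> value=329 (bin 00101001001); offset now 11 = byte 1 bit 3; 29 bits remain
Read 2: bits[11:17] width=6 -> value=7 (bin 000111); offset now 17 = byte 2 bit 1; 23 bits remain
Read 3: bits[17:26] width=9 -> value=315 (bin 100111011); offset now 26 = byte 3 bit 2; 14 bits remain
Read 4: bits[26:36] width=10 -> value=768 (bin 1100000000); offset now 36 = byte 4 bit 4; 4 bits remain
Read 5: bits[36:37] width=1 -> value=1 (bin 1); offset now 37 = byte 4 bit 5; 3 bits remain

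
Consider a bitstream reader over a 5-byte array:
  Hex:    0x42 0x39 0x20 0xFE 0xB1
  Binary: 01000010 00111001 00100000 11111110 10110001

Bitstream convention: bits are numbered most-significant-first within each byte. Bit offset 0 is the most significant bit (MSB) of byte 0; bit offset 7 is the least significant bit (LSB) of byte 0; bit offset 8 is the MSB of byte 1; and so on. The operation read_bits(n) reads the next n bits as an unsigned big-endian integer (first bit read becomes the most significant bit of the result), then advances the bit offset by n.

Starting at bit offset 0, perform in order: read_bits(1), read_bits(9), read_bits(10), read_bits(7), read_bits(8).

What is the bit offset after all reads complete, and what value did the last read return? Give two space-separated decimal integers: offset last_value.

Answer: 35 245

Derivation:
Read 1: bits[0:1] width=1 -> value=0 (bin 0); offset now 1 = byte 0 bit 1; 39 bits remain
Read 2: bits[1:10] width=9 -> value=264 (bin 100001000); offset now 10 = byte 1 bit 2; 30 bits remain
Read 3: bits[10:20] width=10 -> value=914 (bin 1110010010); offset now 20 = byte 2 bit 4; 20 bits remain
Read 4: bits[20:27] width=7 -> value=7 (bin 0000111); offset now 27 = byte 3 bit 3; 13 bits remain
Read 5: bits[27:35] width=8 -> value=245 (bin 11110101); offset now 35 = byte 4 bit 3; 5 bits remain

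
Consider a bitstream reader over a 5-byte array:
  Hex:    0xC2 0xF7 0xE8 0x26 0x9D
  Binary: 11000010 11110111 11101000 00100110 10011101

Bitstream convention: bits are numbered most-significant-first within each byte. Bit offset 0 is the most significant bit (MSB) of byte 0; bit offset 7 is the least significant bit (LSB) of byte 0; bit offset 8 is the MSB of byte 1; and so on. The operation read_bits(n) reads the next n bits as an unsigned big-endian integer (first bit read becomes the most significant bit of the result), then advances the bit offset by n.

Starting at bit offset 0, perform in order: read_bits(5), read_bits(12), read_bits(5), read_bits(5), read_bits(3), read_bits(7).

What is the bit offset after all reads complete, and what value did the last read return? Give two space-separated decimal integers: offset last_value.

Answer: 37 83

Derivation:
Read 1: bits[0:5] width=5 -> value=24 (bin 11000); offset now 5 = byte 0 bit 5; 35 bits remain
Read 2: bits[5:17] width=12 -> value=1519 (bin 010111101111); offset now 17 = byte 2 bit 1; 23 bits remain
Read 3: bits[17:22] width=5 -> value=26 (bin 11010); offset now 22 = byte 2 bit 6; 18 bits remain
Read 4: bits[22:27] width=5 -> value=1 (bin 00001); offset now 27 = byte 3 bit 3; 13 bits remain
Read 5: bits[27:30] width=3 -> value=1 (bin 001); offset now 30 = byte 3 bit 6; 10 bits remain
Read 6: bits[30:37] width=7 -> value=83 (bin 1010011); offset now 37 = byte 4 bit 5; 3 bits remain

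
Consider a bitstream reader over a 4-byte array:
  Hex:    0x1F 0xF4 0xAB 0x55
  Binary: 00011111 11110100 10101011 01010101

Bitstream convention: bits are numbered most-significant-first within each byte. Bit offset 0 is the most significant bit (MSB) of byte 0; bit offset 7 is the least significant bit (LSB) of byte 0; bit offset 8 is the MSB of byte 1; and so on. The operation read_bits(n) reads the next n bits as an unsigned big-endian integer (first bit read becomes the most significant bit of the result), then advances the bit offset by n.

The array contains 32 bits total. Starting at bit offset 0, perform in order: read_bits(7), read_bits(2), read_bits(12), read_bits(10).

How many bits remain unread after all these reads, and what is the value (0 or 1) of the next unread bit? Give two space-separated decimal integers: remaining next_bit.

Answer: 1 1

Derivation:
Read 1: bits[0:7] width=7 -> value=15 (bin 0001111); offset now 7 = byte 0 bit 7; 25 bits remain
Read 2: bits[7:9] width=2 -> value=3 (bin 11); offset now 9 = byte 1 bit 1; 23 bits remain
Read 3: bits[9:21] width=12 -> value=3733 (bin 111010010101); offset now 21 = byte 2 bit 5; 11 bits remain
Read 4: bits[21:31] width=10 -> value=426 (bin 0110101010); offset now 31 = byte 3 bit 7; 1 bits remain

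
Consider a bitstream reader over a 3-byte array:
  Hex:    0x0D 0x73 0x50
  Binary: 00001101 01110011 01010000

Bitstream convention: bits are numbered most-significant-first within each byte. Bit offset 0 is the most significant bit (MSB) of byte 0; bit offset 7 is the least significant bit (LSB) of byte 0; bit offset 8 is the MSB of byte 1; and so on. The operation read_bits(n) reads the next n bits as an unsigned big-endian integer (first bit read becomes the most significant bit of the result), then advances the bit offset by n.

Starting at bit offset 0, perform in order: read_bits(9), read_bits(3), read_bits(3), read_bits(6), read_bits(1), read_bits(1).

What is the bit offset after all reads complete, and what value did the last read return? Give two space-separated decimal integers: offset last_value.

Read 1: bits[0:9] width=9 -> value=26 (bin 000011010); offset now 9 = byte 1 bit 1; 15 bits remain
Read 2: bits[9:12] width=3 -> value=7 (bin 111); offset now 12 = byte 1 bit 4; 12 bits remain
Read 3: bits[12:15] width=3 -> value=1 (bin 001); offset now 15 = byte 1 bit 7; 9 bits remain
Read 4: bits[15:21] width=6 -> value=42 (bin 101010); offset now 21 = byte 2 bit 5; 3 bits remain
Read 5: bits[21:22] width=1 -> value=0 (bin 0); offset now 22 = byte 2 bit 6; 2 bits remain
Read 6: bits[22:23] width=1 -> value=0 (bin 0); offset now 23 = byte 2 bit 7; 1 bits remain

Answer: 23 0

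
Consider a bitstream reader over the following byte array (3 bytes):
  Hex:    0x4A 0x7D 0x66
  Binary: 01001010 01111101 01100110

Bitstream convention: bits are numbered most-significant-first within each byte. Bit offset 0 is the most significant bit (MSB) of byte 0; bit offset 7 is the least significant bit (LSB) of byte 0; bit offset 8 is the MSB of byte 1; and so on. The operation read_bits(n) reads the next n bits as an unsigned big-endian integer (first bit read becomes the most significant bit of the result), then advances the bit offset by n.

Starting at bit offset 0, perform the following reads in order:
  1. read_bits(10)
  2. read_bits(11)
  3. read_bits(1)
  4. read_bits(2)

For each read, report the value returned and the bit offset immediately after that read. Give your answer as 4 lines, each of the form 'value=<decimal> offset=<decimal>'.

Read 1: bits[0:10] width=10 -> value=297 (bin 0100101001); offset now 10 = byte 1 bit 2; 14 bits remain
Read 2: bits[10:21] width=11 -> value=1964 (bin 11110101100); offset now 21 = byte 2 bit 5; 3 bits remain
Read 3: bits[21:22] width=1 -> value=1 (bin 1); offset now 22 = byte 2 bit 6; 2 bits remain
Read 4: bits[22:24] width=2 -> value=2 (bin 10); offset now 24 = byte 3 bit 0; 0 bits remain

Answer: value=297 offset=10
value=1964 offset=21
value=1 offset=22
value=2 offset=24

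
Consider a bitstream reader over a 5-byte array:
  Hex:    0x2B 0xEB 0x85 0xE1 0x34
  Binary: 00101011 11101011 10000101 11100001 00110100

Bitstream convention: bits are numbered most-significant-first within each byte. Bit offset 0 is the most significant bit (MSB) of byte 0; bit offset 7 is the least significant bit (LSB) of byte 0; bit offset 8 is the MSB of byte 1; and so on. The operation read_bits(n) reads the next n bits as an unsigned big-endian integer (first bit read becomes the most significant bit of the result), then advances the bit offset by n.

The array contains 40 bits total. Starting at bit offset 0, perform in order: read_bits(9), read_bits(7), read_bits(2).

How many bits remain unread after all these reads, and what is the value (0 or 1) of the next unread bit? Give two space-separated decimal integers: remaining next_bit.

Answer: 22 0

Derivation:
Read 1: bits[0:9] width=9 -> value=87 (bin 001010111); offset now 9 = byte 1 bit 1; 31 bits remain
Read 2: bits[9:16] width=7 -> value=107 (bin 1101011); offset now 16 = byte 2 bit 0; 24 bits remain
Read 3: bits[16:18] width=2 -> value=2 (bin 10); offset now 18 = byte 2 bit 2; 22 bits remain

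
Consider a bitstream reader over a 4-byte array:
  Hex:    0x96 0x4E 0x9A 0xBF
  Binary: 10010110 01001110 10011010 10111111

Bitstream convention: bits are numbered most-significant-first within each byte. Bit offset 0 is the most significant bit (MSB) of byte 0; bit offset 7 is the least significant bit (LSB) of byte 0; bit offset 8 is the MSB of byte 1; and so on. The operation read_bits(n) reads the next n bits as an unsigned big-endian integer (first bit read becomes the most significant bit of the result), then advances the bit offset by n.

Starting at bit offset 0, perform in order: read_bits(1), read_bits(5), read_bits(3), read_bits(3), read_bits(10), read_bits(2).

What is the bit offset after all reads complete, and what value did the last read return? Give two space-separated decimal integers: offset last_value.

Read 1: bits[0:1] width=1 -> value=1 (bin 1); offset now 1 = byte 0 bit 1; 31 bits remain
Read 2: bits[1:6] width=5 -> value=5 (bin 00101); offset now 6 = byte 0 bit 6; 26 bits remain
Read 3: bits[6:9] width=3 -> value=4 (bin 100); offset now 9 = byte 1 bit 1; 23 bits remain
Read 4: bits[9:12] width=3 -> value=4 (bin 100); offset now 12 = byte 1 bit 4; 20 bits remain
Read 5: bits[12:22] width=10 -> value=934 (bin 1110100110); offset now 22 = byte 2 bit 6; 10 bits remain
Read 6: bits[22:24] width=2 -> value=2 (bin 10); offset now 24 = byte 3 bit 0; 8 bits remain

Answer: 24 2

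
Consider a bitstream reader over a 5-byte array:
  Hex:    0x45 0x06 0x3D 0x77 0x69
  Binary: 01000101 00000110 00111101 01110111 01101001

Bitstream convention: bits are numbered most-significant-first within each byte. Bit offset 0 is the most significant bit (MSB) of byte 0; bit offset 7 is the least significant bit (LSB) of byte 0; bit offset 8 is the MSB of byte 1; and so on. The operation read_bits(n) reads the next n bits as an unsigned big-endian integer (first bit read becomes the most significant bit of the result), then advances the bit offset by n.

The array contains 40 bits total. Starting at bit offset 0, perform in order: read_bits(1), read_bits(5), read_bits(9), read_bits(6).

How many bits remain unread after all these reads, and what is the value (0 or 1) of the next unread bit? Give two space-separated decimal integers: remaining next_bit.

Read 1: bits[0:1] width=1 -> value=0 (bin 0); offset now 1 = byte 0 bit 1; 39 bits remain
Read 2: bits[1:6] width=5 -> value=17 (bin 10001); offset now 6 = byte 0 bit 6; 34 bits remain
Read 3: bits[6:15] width=9 -> value=131 (bin 010000011); offset now 15 = byte 1 bit 7; 25 bits remain
Read 4: bits[15:21] width=6 -> value=7 (bin 000111); offset now 21 = byte 2 bit 5; 19 bits remain

Answer: 19 1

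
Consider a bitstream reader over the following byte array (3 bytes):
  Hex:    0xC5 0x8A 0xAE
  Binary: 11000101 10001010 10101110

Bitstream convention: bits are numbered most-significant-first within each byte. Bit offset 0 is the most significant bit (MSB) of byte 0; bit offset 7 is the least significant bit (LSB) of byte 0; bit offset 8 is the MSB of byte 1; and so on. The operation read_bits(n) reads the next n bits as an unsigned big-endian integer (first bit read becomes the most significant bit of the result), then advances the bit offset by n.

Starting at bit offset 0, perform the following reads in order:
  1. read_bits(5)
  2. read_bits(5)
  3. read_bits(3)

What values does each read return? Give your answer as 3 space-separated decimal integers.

Answer: 24 22 1

Derivation:
Read 1: bits[0:5] width=5 -> value=24 (bin 11000); offset now 5 = byte 0 bit 5; 19 bits remain
Read 2: bits[5:10] width=5 -> value=22 (bin 10110); offset now 10 = byte 1 bit 2; 14 bits remain
Read 3: bits[10:13] width=3 -> value=1 (bin 001); offset now 13 = byte 1 bit 5; 11 bits remain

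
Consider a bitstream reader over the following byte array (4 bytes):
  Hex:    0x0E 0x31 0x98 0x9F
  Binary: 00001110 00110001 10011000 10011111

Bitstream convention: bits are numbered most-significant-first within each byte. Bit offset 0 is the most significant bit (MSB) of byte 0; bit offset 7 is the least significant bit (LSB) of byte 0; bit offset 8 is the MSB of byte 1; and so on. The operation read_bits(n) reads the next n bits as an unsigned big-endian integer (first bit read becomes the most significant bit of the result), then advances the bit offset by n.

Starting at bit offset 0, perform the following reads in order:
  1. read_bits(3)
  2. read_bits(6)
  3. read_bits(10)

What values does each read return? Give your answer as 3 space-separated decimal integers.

Read 1: bits[0:3] width=3 -> value=0 (bin 000); offset now 3 = byte 0 bit 3; 29 bits remain
Read 2: bits[3:9] width=6 -> value=28 (bin 011100); offset now 9 = byte 1 bit 1; 23 bits remain
Read 3: bits[9:19] width=10 -> value=396 (bin 0110001100); offset now 19 = byte 2 bit 3; 13 bits remain

Answer: 0 28 396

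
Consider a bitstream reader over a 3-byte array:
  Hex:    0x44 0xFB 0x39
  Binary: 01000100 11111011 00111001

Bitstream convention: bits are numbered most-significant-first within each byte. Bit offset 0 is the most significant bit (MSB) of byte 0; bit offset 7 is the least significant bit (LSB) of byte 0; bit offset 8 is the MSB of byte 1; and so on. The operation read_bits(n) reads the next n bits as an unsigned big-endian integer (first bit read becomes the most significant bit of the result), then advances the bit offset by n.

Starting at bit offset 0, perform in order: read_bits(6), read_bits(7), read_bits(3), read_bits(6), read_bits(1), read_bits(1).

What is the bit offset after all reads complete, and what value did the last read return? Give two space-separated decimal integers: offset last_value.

Answer: 24 1

Derivation:
Read 1: bits[0:6] width=6 -> value=17 (bin 010001); offset now 6 = byte 0 bit 6; 18 bits remain
Read 2: bits[6:13] width=7 -> value=31 (bin 0011111); offset now 13 = byte 1 bit 5; 11 bits remain
Read 3: bits[13:16] width=3 -> value=3 (bin 011); offset now 16 = byte 2 bit 0; 8 bits remain
Read 4: bits[16:22] width=6 -> value=14 (bin 001110); offset now 22 = byte 2 bit 6; 2 bits remain
Read 5: bits[22:23] width=1 -> value=0 (bin 0); offset now 23 = byte 2 bit 7; 1 bits remain
Read 6: bits[23:24] width=1 -> value=1 (bin 1); offset now 24 = byte 3 bit 0; 0 bits remain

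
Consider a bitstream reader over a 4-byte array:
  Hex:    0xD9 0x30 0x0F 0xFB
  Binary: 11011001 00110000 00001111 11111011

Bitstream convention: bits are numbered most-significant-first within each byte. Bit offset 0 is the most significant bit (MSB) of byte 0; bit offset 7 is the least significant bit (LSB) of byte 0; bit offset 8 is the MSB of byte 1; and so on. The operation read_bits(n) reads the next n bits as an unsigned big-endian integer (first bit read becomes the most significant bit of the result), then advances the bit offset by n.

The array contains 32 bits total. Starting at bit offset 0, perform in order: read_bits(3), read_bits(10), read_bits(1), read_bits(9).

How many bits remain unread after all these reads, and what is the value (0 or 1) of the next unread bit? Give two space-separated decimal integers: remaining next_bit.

Answer: 9 1

Derivation:
Read 1: bits[0:3] width=3 -> value=6 (bin 110); offset now 3 = byte 0 bit 3; 29 bits remain
Read 2: bits[3:13] width=10 -> value=806 (bin 1100100110); offset now 13 = byte 1 bit 5; 19 bits remain
Read 3: bits[13:14] width=1 -> value=0 (bin 0); offset now 14 = byte 1 bit 6; 18 bits remain
Read 4: bits[14:23] width=9 -> value=7 (bin 000000111); offset now 23 = byte 2 bit 7; 9 bits remain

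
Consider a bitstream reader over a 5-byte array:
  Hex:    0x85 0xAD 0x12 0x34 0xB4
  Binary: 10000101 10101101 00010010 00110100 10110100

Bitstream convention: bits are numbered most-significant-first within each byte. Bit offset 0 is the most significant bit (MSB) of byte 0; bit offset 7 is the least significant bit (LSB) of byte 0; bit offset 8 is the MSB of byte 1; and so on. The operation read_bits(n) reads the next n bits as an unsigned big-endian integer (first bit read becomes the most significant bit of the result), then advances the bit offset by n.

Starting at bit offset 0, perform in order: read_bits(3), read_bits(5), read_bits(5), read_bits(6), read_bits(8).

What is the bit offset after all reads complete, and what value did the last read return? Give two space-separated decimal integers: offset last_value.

Answer: 27 145

Derivation:
Read 1: bits[0:3] width=3 -> value=4 (bin 100); offset now 3 = byte 0 bit 3; 37 bits remain
Read 2: bits[3:8] width=5 -> value=5 (bin 00101); offset now 8 = byte 1 bit 0; 32 bits remain
Read 3: bits[8:13] width=5 -> value=21 (bin 10101); offset now 13 = byte 1 bit 5; 27 bits remain
Read 4: bits[13:19] width=6 -> value=40 (bin 101000); offset now 19 = byte 2 bit 3; 21 bits remain
Read 5: bits[19:27] width=8 -> value=145 (bin 10010001); offset now 27 = byte 3 bit 3; 13 bits remain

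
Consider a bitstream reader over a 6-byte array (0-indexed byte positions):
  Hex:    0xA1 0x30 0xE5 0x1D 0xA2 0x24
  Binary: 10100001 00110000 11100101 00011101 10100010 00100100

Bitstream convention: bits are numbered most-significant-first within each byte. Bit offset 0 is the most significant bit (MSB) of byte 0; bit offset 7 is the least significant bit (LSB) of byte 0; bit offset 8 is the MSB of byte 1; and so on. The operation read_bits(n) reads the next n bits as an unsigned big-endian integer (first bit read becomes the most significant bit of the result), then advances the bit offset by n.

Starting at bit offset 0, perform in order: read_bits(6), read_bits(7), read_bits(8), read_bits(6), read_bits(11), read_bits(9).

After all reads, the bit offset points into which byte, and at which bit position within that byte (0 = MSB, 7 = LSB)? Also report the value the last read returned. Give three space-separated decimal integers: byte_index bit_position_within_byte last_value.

Read 1: bits[0:6] width=6 -> value=40 (bin 101000); offset now 6 = byte 0 bit 6; 42 bits remain
Read 2: bits[6:13] width=7 -> value=38 (bin 0100110); offset now 13 = byte 1 bit 5; 35 bits remain
Read 3: bits[13:21] width=8 -> value=28 (bin 00011100); offset now 21 = byte 2 bit 5; 27 bits remain
Read 4: bits[21:27] width=6 -> value=40 (bin 101000); offset now 27 = byte 3 bit 3; 21 bits remain
Read 5: bits[27:38] width=11 -> value=1896 (bin 11101101000); offset now 38 = byte 4 bit 6; 10 bits remain
Read 6: bits[38:47] width=9 -> value=274 (bin 100010010); offset now 47 = byte 5 bit 7; 1 bits remain

Answer: 5 7 274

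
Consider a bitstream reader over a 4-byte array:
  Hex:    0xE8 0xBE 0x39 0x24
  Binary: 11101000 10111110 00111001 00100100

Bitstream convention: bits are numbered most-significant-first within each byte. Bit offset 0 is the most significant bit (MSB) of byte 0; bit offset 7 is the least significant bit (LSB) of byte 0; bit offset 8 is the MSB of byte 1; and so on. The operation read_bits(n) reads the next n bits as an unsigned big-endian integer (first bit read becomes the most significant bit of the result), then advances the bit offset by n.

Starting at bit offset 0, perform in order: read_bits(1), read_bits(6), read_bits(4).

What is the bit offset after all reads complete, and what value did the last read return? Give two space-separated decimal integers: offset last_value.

Read 1: bits[0:1] width=1 -> value=1 (bin 1); offset now 1 = byte 0 bit 1; 31 bits remain
Read 2: bits[1:7] width=6 -> value=52 (bin 110100); offset now 7 = byte 0 bit 7; 25 bits remain
Read 3: bits[7:11] width=4 -> value=5 (bin 0101); offset now 11 = byte 1 bit 3; 21 bits remain

Answer: 11 5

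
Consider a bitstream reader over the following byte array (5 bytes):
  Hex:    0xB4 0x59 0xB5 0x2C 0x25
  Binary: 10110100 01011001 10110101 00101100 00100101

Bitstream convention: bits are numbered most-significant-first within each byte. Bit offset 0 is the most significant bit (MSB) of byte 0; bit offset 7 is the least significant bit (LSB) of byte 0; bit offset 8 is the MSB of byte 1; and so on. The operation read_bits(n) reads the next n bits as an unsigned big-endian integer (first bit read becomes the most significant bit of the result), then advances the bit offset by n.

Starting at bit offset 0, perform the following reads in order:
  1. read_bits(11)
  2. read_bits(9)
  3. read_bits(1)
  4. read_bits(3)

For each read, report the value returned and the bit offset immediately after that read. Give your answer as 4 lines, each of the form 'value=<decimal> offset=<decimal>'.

Read 1: bits[0:11] width=11 -> value=1442 (bin 10110100010); offset now 11 = byte 1 bit 3; 29 bits remain
Read 2: bits[11:20] width=9 -> value=411 (bin 110011011); offset now 20 = byte 2 bit 4; 20 bits remain
Read 3: bits[20:21] width=1 -> value=0 (bin 0); offset now 21 = byte 2 bit 5; 19 bits remain
Read 4: bits[21:24] width=3 -> value=5 (bin 101); offset now 24 = byte 3 bit 0; 16 bits remain

Answer: value=1442 offset=11
value=411 offset=20
value=0 offset=21
value=5 offset=24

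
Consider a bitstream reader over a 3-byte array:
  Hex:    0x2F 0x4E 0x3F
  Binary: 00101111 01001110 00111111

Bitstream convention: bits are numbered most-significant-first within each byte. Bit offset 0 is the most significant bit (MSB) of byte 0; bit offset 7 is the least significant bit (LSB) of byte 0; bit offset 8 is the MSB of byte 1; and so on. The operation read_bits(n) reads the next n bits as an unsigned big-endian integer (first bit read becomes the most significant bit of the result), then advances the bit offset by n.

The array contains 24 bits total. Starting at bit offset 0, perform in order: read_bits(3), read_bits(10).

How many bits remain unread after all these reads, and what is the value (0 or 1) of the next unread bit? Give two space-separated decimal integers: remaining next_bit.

Answer: 11 1

Derivation:
Read 1: bits[0:3] width=3 -> value=1 (bin 001); offset now 3 = byte 0 bit 3; 21 bits remain
Read 2: bits[3:13] width=10 -> value=489 (bin 0111101001); offset now 13 = byte 1 bit 5; 11 bits remain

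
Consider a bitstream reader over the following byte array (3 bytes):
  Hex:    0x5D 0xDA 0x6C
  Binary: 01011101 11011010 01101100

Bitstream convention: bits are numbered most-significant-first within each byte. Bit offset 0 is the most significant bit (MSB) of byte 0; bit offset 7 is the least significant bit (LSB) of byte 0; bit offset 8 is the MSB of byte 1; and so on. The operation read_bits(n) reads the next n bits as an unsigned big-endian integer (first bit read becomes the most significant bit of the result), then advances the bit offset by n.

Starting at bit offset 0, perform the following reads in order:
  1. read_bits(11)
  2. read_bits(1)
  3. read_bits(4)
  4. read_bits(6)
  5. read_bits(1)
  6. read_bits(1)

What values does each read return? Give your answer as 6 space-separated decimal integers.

Read 1: bits[0:11] width=11 -> value=750 (bin 01011101110); offset now 11 = byte 1 bit 3; 13 bits remain
Read 2: bits[11:12] width=1 -> value=1 (bin 1); offset now 12 = byte 1 bit 4; 12 bits remain
Read 3: bits[12:16] width=4 -> value=10 (bin 1010); offset now 16 = byte 2 bit 0; 8 bits remain
Read 4: bits[16:22] width=6 -> value=27 (bin 011011); offset now 22 = byte 2 bit 6; 2 bits remain
Read 5: bits[22:23] width=1 -> value=0 (bin 0); offset now 23 = byte 2 bit 7; 1 bits remain
Read 6: bits[23:24] width=1 -> value=0 (bin 0); offset now 24 = byte 3 bit 0; 0 bits remain

Answer: 750 1 10 27 0 0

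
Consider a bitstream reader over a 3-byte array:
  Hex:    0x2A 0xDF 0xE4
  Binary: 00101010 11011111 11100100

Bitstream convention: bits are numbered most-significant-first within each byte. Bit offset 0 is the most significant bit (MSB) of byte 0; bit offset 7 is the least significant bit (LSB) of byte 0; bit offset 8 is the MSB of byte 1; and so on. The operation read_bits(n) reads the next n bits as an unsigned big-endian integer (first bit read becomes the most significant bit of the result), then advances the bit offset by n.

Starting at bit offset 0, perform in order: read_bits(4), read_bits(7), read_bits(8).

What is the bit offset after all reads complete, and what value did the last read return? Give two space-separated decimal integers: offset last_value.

Read 1: bits[0:4] width=4 -> value=2 (bin 0010); offset now 4 = byte 0 bit 4; 20 bits remain
Read 2: bits[4:11] width=7 -> value=86 (bin 1010110); offset now 11 = byte 1 bit 3; 13 bits remain
Read 3: bits[11:19] width=8 -> value=255 (bin 11111111); offset now 19 = byte 2 bit 3; 5 bits remain

Answer: 19 255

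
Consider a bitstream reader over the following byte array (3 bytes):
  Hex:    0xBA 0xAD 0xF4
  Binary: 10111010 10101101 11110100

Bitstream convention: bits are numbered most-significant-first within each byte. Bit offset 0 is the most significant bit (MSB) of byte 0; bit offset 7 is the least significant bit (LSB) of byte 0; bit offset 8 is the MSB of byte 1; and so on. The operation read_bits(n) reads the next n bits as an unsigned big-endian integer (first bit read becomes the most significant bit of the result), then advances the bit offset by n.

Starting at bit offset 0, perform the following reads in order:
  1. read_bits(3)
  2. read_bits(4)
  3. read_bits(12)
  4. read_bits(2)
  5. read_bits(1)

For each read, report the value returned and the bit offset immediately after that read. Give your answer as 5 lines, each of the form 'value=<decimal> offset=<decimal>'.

Answer: value=5 offset=3
value=13 offset=7
value=1391 offset=19
value=2 offset=21
value=1 offset=22

Derivation:
Read 1: bits[0:3] width=3 -> value=5 (bin 101); offset now 3 = byte 0 bit 3; 21 bits remain
Read 2: bits[3:7] width=4 -> value=13 (bin 1101); offset now 7 = byte 0 bit 7; 17 bits remain
Read 3: bits[7:19] width=12 -> value=1391 (bin 010101101111); offset now 19 = byte 2 bit 3; 5 bits remain
Read 4: bits[19:21] width=2 -> value=2 (bin 10); offset now 21 = byte 2 bit 5; 3 bits remain
Read 5: bits[21:22] width=1 -> value=1 (bin 1); offset now 22 = byte 2 bit 6; 2 bits remain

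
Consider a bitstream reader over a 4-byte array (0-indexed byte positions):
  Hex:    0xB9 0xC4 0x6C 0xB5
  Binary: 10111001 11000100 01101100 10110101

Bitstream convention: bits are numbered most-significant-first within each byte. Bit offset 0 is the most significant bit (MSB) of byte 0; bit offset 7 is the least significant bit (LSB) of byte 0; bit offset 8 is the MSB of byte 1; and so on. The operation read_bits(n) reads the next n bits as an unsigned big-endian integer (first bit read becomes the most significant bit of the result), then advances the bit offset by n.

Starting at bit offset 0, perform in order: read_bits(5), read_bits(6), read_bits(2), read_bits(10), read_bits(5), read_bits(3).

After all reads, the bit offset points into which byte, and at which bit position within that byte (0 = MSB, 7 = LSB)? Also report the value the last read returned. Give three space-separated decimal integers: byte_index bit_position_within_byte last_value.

Read 1: bits[0:5] width=5 -> value=23 (bin 10111); offset now 5 = byte 0 bit 5; 27 bits remain
Read 2: bits[5:11] width=6 -> value=14 (bin 001110); offset now 11 = byte 1 bit 3; 21 bits remain
Read 3: bits[11:13] width=2 -> value=0 (bin 00); offset now 13 = byte 1 bit 5; 19 bits remain
Read 4: bits[13:23] width=10 -> value=566 (bin 1000110110); offset now 23 = byte 2 bit 7; 9 bits remain
Read 5: bits[23:28] width=5 -> value=11 (bin 01011); offset now 28 = byte 3 bit 4; 4 bits remain
Read 6: bits[28:31] width=3 -> value=2 (bin 010); offset now 31 = byte 3 bit 7; 1 bits remain

Answer: 3 7 2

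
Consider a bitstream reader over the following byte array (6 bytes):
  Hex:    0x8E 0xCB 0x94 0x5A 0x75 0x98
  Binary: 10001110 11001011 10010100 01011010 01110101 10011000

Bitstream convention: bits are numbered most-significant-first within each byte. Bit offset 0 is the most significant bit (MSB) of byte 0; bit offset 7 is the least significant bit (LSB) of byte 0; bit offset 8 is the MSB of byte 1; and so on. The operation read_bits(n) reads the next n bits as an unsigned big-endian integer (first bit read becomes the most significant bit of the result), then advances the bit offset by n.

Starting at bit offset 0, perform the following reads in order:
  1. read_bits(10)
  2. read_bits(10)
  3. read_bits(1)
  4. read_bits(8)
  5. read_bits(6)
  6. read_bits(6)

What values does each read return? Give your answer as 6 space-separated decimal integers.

Read 1: bits[0:10] width=10 -> value=571 (bin 1000111011); offset now 10 = byte 1 bit 2; 38 bits remain
Read 2: bits[10:20] width=10 -> value=185 (bin 0010111001); offset now 20 = byte 2 bit 4; 28 bits remain
Read 3: bits[20:21] width=1 -> value=0 (bin 0); offset now 21 = byte 2 bit 5; 27 bits remain
Read 4: bits[21:29] width=8 -> value=139 (bin 10001011); offset now 29 = byte 3 bit 5; 19 bits remain
Read 5: bits[29:35] width=6 -> value=19 (bin 010011); offset now 35 = byte 4 bit 3; 13 bits remain
Read 6: bits[35:41] width=6 -> value=43 (bin 101011); offset now 41 = byte 5 bit 1; 7 bits remain

Answer: 571 185 0 139 19 43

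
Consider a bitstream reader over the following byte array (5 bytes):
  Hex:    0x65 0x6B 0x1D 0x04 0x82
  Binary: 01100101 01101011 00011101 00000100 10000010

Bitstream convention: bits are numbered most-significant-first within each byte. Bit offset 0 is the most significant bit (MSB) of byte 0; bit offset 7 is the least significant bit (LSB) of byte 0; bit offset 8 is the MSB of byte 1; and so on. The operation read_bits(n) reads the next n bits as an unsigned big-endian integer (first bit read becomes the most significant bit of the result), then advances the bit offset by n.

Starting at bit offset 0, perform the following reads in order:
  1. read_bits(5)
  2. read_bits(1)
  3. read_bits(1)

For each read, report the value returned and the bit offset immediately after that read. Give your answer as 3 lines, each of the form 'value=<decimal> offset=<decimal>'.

Read 1: bits[0:5] width=5 -> value=12 (bin 01100); offset now 5 = byte 0 bit 5; 35 bits remain
Read 2: bits[5:6] width=1 -> value=1 (bin 1); offset now 6 = byte 0 bit 6; 34 bits remain
Read 3: bits[6:7] width=1 -> value=0 (bin 0); offset now 7 = byte 0 bit 7; 33 bits remain

Answer: value=12 offset=5
value=1 offset=6
value=0 offset=7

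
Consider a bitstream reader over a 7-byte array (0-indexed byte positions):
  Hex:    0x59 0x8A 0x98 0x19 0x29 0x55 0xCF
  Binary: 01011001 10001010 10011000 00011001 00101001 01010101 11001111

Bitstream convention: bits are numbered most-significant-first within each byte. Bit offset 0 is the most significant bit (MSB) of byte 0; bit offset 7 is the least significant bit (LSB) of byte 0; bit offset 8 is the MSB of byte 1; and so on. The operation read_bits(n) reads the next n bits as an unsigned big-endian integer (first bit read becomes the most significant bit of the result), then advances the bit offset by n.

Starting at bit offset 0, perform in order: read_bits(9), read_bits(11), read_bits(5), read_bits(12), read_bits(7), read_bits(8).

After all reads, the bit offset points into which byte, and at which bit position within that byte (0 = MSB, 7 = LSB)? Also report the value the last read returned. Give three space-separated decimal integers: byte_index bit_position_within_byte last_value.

Read 1: bits[0:9] width=9 -> value=179 (bin 010110011); offset now 9 = byte 1 bit 1; 47 bits remain
Read 2: bits[9:20] width=11 -> value=169 (bin 00010101001); offset now 20 = byte 2 bit 4; 36 bits remain
Read 3: bits[20:25] width=5 -> value=16 (bin 10000); offset now 25 = byte 3 bit 1; 31 bits remain
Read 4: bits[25:37] width=12 -> value=805 (bin 001100100101); offset now 37 = byte 4 bit 5; 19 bits remain
Read 5: bits[37:44] width=7 -> value=21 (bin 0010101); offset now 44 = byte 5 bit 4; 12 bits remain
Read 6: bits[44:52] width=8 -> value=92 (bin 01011100); offset now 52 = byte 6 bit 4; 4 bits remain

Answer: 6 4 92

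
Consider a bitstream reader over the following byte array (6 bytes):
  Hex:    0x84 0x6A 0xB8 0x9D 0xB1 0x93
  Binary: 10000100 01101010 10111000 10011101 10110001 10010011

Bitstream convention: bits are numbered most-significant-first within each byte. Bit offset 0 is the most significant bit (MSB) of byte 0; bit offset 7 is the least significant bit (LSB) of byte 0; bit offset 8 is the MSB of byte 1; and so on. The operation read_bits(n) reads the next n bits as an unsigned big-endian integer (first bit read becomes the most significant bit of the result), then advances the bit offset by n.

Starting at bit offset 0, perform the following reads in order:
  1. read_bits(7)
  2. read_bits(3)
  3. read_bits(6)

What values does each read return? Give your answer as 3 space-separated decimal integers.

Read 1: bits[0:7] width=7 -> value=66 (bin 1000010); offset now 7 = byte 0 bit 7; 41 bits remain
Read 2: bits[7:10] width=3 -> value=1 (bin 001); offset now 10 = byte 1 bit 2; 38 bits remain
Read 3: bits[10:16] width=6 -> value=42 (bin 101010); offset now 16 = byte 2 bit 0; 32 bits remain

Answer: 66 1 42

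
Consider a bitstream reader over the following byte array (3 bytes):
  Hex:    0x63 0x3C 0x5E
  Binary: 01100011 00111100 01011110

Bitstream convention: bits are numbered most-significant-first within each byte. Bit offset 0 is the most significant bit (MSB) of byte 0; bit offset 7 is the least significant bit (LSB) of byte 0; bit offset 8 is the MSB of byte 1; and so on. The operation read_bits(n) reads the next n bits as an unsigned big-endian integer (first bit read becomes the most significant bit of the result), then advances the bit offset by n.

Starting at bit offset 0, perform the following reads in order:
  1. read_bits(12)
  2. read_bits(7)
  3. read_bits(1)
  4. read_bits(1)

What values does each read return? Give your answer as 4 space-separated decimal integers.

Answer: 1587 98 1 1

Derivation:
Read 1: bits[0:12] width=12 -> value=1587 (bin 011000110011); offset now 12 = byte 1 bit 4; 12 bits remain
Read 2: bits[12:19] width=7 -> value=98 (bin 1100010); offset now 19 = byte 2 bit 3; 5 bits remain
Read 3: bits[19:20] width=1 -> value=1 (bin 1); offset now 20 = byte 2 bit 4; 4 bits remain
Read 4: bits[20:21] width=1 -> value=1 (bin 1); offset now 21 = byte 2 bit 5; 3 bits remain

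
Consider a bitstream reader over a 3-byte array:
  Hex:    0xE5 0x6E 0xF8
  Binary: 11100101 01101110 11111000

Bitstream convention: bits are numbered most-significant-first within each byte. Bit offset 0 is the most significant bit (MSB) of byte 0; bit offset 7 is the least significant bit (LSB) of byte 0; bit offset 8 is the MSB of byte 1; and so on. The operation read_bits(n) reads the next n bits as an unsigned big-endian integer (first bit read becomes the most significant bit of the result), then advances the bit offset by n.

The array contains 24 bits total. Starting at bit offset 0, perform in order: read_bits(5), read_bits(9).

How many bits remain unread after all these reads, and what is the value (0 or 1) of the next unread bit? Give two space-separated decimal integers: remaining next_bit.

Read 1: bits[0:5] width=5 -> value=28 (bin 11100); offset now 5 = byte 0 bit 5; 19 bits remain
Read 2: bits[5:14] width=9 -> value=347 (bin 101011011); offset now 14 = byte 1 bit 6; 10 bits remain

Answer: 10 1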